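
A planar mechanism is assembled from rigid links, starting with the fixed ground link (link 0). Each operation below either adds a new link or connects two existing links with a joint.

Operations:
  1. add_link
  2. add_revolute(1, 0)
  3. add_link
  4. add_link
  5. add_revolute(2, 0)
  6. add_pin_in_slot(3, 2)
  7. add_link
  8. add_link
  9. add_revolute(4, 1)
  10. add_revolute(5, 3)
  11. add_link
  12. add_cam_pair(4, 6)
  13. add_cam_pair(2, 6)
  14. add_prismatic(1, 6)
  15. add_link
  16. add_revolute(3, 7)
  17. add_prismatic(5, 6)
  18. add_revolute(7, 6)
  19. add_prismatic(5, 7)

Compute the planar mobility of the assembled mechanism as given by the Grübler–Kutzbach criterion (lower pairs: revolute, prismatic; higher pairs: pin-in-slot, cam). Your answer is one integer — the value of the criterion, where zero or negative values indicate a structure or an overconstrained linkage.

L=1 J1=0 J2=0
add link → L=2 J1=0 J2=0
R@1,0 dof=1 J1 → L=2 J1=1 J2=0
add link → L=3 J1=1 J2=0
add link → L=4 J1=1 J2=0
R@2,0 dof=1 J1 → L=4 J1=2 J2=0
PS@3,2 dof=2 J2 → L=4 J1=2 J2=1
add link → L=5 J1=2 J2=1
add link → L=6 J1=2 J2=1
R@4,1 dof=1 J1 → L=6 J1=3 J2=1
R@5,3 dof=1 J1 → L=6 J1=4 J2=1
add link → L=7 J1=4 J2=1
C@4,6 dof=2 J2 → L=7 J1=4 J2=2
C@2,6 dof=2 J2 → L=7 J1=4 J2=3
P@1,6 dof=1 J1 → L=7 J1=5 J2=3
add link → L=8 J1=5 J2=3
R@3,7 dof=1 J1 → L=8 J1=6 J2=3
P@5,6 dof=1 J1 → L=8 J1=7 J2=3
R@7,6 dof=1 J1 → L=8 J1=8 J2=3
P@5,7 dof=1 J1 → L=8 J1=9 J2=3
M=3(L−1)−2J1−J2=3·7−2·9−3=0

M = 0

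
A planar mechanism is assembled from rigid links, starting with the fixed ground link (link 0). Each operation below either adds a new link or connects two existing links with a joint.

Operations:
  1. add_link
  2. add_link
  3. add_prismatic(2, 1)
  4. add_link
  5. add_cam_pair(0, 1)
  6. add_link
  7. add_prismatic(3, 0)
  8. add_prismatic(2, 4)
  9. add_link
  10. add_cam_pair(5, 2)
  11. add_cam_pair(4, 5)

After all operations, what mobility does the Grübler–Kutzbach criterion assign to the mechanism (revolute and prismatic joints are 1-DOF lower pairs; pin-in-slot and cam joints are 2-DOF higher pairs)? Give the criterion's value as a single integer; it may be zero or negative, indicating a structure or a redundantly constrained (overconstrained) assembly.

M = 6

link 0 = ground. State L|J1|J2 = 1|0|0
+link1  2|0|0
+link2  3|0|0
P(2,1) f=1→J1  3|1|0
+link3  4|1|0
C(0,1) f=2→J2  4|1|1
+link4  5|1|1
P(3,0) f=1→J1  5|2|1
P(2,4) f=1→J1  5|3|1
+link5  6|3|1
C(5,2) f=2→J2  6|3|2
C(4,5) f=2→J2  6|3|3
M = 3(6−1)−2·3−3 = 15−6−3 = 6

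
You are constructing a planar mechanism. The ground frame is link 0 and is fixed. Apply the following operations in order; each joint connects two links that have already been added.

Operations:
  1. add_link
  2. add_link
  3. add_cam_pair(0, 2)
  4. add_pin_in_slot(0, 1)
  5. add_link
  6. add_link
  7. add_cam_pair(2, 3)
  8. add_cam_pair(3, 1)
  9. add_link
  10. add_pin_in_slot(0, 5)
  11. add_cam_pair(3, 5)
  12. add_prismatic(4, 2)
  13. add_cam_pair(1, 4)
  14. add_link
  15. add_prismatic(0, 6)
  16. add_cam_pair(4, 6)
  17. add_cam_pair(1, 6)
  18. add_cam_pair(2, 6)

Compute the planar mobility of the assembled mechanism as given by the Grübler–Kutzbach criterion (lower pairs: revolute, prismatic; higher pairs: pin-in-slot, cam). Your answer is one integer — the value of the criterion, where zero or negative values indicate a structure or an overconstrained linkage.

(L,J1,J2)=(1,0,0); link0 fixed
link1: (2,0,0)
link2: (3,0,0)
C 0-2 [J2]: (3,0,1)
PS 0-1 [J2]: (3,0,2)
link3: (4,0,2)
link4: (5,0,2)
C 2-3 [J2]: (5,0,3)
C 3-1 [J2]: (5,0,4)
link5: (6,0,4)
PS 0-5 [J2]: (6,0,5)
C 3-5 [J2]: (6,0,6)
P 4-2 [J1]: (6,1,6)
C 1-4 [J2]: (6,1,7)
link6: (7,1,7)
P 0-6 [J1]: (7,2,7)
C 4-6 [J2]: (7,2,8)
C 1-6 [J2]: (7,2,9)
C 2-6 [J2]: (7,2,10)
Grübler: 3·6 − 2·2 − 10 = 4

M = 4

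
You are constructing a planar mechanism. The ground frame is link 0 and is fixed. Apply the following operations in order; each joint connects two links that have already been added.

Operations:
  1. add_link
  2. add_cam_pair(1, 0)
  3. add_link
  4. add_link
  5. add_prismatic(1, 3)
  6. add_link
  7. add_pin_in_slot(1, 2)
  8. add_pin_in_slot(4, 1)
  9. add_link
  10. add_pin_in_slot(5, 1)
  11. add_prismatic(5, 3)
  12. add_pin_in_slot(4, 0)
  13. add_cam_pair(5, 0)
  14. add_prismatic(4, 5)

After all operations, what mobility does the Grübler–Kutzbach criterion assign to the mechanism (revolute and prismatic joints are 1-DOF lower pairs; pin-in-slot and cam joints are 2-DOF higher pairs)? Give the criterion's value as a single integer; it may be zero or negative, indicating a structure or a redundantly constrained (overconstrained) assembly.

[1;0;0] (link 0 is ground)
L+ [2;0;0]
C(1,0)∈J2 [2;0;1]
L+ [3;0;1]
L+ [4;0;1]
P(1,3)∈J1 [4;1;1]
L+ [5;1;1]
PS(1,2)∈J2 [5;1;2]
PS(4,1)∈J2 [5;1;3]
L+ [6;1;3]
PS(5,1)∈J2 [6;1;4]
P(5,3)∈J1 [6;2;4]
PS(4,0)∈J2 [6;2;5]
C(5,0)∈J2 [6;2;6]
P(4,5)∈J1 [6;3;6]
mobility = 15 − 6 − 6 = 3

M = 3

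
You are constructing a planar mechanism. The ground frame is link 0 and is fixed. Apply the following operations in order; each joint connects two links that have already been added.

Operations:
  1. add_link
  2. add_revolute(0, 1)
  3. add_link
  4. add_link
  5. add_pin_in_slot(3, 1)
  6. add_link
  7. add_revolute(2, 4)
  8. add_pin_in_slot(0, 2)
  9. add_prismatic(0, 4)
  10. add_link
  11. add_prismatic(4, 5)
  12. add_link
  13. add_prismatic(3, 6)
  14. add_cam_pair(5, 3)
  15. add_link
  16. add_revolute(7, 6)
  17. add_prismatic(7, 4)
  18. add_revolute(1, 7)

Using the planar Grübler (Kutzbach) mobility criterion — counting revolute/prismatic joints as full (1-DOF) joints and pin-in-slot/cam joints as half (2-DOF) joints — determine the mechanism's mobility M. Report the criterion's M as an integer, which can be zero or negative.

M = 2

L=1 J1=0 J2=0
add link → L=2 J1=0 J2=0
R@0,1 dof=1 J1 → L=2 J1=1 J2=0
add link → L=3 J1=1 J2=0
add link → L=4 J1=1 J2=0
PS@3,1 dof=2 J2 → L=4 J1=1 J2=1
add link → L=5 J1=1 J2=1
R@2,4 dof=1 J1 → L=5 J1=2 J2=1
PS@0,2 dof=2 J2 → L=5 J1=2 J2=2
P@0,4 dof=1 J1 → L=5 J1=3 J2=2
add link → L=6 J1=3 J2=2
P@4,5 dof=1 J1 → L=6 J1=4 J2=2
add link → L=7 J1=4 J2=2
P@3,6 dof=1 J1 → L=7 J1=5 J2=2
C@5,3 dof=2 J2 → L=7 J1=5 J2=3
add link → L=8 J1=5 J2=3
R@7,6 dof=1 J1 → L=8 J1=6 J2=3
P@7,4 dof=1 J1 → L=8 J1=7 J2=3
R@1,7 dof=1 J1 → L=8 J1=8 J2=3
M=3(L−1)−2J1−J2=3·7−2·8−3=2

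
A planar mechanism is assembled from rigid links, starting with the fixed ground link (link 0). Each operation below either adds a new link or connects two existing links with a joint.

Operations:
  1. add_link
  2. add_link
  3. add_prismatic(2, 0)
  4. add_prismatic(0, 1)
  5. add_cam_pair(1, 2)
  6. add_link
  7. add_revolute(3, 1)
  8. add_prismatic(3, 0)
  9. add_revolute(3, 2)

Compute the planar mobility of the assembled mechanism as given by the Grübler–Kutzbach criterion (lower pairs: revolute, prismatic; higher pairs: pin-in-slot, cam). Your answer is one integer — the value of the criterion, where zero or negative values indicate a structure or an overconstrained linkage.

M = -2

[1;0;0] (link 0 is ground)
L+ [2;0;0]
L+ [3;0;0]
P(2,0)∈J1 [3;1;0]
P(0,1)∈J1 [3;2;0]
C(1,2)∈J2 [3;2;1]
L+ [4;2;1]
R(3,1)∈J1 [4;3;1]
P(3,0)∈J1 [4;4;1]
R(3,2)∈J1 [4;5;1]
mobility = 9 − 10 − 1 = -2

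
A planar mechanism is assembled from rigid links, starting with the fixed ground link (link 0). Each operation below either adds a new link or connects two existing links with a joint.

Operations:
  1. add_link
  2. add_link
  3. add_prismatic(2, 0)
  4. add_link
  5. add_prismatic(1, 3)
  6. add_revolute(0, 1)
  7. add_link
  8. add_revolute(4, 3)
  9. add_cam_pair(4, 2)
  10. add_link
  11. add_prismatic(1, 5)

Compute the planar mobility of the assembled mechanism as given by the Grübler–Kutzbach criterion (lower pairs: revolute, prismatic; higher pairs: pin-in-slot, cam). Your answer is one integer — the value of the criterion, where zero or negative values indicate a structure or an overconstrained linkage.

M = 4

ground; <1,0,0>
#1 <2,0,0>
#2 <3,0,0>
P:2↔0 J1 <3,1,0>
#3 <4,1,0>
P:1↔3 J1 <4,2,0>
R:0↔1 J1 <4,3,0>
#4 <5,3,0>
R:4↔3 J1 <5,4,0>
C:4↔2 J2 <5,4,1>
#5 <6,4,1>
P:1↔5 J1 <6,5,1>
3×5 − 2×5 − 1×1 = 4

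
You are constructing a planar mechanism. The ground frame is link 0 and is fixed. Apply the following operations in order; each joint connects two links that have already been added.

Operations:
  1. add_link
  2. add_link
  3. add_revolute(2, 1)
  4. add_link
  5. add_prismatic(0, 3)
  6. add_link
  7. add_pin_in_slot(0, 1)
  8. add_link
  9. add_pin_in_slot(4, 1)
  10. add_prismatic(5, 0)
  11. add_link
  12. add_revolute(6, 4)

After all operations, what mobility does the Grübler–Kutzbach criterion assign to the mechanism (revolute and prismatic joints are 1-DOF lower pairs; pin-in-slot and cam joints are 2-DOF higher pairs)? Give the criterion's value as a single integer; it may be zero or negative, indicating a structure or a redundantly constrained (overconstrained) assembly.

L=1 J1=0 J2=0
add link → L=2 J1=0 J2=0
add link → L=3 J1=0 J2=0
R@2,1 dof=1 J1 → L=3 J1=1 J2=0
add link → L=4 J1=1 J2=0
P@0,3 dof=1 J1 → L=4 J1=2 J2=0
add link → L=5 J1=2 J2=0
PS@0,1 dof=2 J2 → L=5 J1=2 J2=1
add link → L=6 J1=2 J2=1
PS@4,1 dof=2 J2 → L=6 J1=2 J2=2
P@5,0 dof=1 J1 → L=6 J1=3 J2=2
add link → L=7 J1=3 J2=2
R@6,4 dof=1 J1 → L=7 J1=4 J2=2
M=3(L−1)−2J1−J2=3·6−2·4−2=8

M = 8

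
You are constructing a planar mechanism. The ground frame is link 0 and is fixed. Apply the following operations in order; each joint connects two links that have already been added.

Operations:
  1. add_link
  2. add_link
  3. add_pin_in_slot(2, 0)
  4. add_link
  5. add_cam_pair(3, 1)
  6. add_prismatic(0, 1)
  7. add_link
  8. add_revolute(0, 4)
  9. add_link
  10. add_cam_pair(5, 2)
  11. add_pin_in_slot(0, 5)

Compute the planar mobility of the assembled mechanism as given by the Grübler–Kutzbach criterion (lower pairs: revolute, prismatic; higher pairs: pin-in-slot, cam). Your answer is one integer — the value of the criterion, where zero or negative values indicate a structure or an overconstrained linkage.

M = 7

link 0 = ground. State L|J1|J2 = 1|0|0
+link1  2|0|0
+link2  3|0|0
PS(2,0) f=2→J2  3|0|1
+link3  4|0|1
C(3,1) f=2→J2  4|0|2
P(0,1) f=1→J1  4|1|2
+link4  5|1|2
R(0,4) f=1→J1  5|2|2
+link5  6|2|2
C(5,2) f=2→J2  6|2|3
PS(0,5) f=2→J2  6|2|4
M = 3(6−1)−2·2−4 = 15−4−4 = 7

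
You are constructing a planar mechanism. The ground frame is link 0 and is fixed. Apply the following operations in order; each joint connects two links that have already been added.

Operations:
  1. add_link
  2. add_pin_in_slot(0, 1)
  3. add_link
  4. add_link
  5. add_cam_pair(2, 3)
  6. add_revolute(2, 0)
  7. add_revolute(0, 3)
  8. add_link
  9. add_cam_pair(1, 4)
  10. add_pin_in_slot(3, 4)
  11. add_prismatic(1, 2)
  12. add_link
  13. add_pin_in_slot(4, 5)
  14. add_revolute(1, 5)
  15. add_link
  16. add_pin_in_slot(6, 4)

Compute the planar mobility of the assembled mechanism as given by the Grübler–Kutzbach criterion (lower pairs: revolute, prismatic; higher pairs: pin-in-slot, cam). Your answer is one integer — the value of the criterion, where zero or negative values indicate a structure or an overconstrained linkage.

M = 4

[1;0;0] (link 0 is ground)
L+ [2;0;0]
PS(0,1)∈J2 [2;0;1]
L+ [3;0;1]
L+ [4;0;1]
C(2,3)∈J2 [4;0;2]
R(2,0)∈J1 [4;1;2]
R(0,3)∈J1 [4;2;2]
L+ [5;2;2]
C(1,4)∈J2 [5;2;3]
PS(3,4)∈J2 [5;2;4]
P(1,2)∈J1 [5;3;4]
L+ [6;3;4]
PS(4,5)∈J2 [6;3;5]
R(1,5)∈J1 [6;4;5]
L+ [7;4;5]
PS(6,4)∈J2 [7;4;6]
mobility = 18 − 8 − 6 = 4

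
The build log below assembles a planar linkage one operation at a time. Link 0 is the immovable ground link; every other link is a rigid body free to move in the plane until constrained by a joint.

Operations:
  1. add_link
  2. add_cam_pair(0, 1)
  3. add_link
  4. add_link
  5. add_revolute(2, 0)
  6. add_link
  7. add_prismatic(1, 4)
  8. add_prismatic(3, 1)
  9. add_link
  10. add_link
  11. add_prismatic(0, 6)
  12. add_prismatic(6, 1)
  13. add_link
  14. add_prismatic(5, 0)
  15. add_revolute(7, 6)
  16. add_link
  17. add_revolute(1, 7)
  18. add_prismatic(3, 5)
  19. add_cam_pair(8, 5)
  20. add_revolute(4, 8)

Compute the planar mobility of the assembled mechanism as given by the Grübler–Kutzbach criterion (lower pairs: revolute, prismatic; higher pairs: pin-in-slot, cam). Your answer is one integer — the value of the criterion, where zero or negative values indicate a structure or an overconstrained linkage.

M = 2

(L,J1,J2)=(1,0,0); link0 fixed
link1: (2,0,0)
C 0-1 [J2]: (2,0,1)
link2: (3,0,1)
link3: (4,0,1)
R 2-0 [J1]: (4,1,1)
link4: (5,1,1)
P 1-4 [J1]: (5,2,1)
P 3-1 [J1]: (5,3,1)
link5: (6,3,1)
link6: (7,3,1)
P 0-6 [J1]: (7,4,1)
P 6-1 [J1]: (7,5,1)
link7: (8,5,1)
P 5-0 [J1]: (8,6,1)
R 7-6 [J1]: (8,7,1)
link8: (9,7,1)
R 1-7 [J1]: (9,8,1)
P 3-5 [J1]: (9,9,1)
C 8-5 [J2]: (9,9,2)
R 4-8 [J1]: (9,10,2)
Grübler: 3·8 − 2·10 − 2 = 2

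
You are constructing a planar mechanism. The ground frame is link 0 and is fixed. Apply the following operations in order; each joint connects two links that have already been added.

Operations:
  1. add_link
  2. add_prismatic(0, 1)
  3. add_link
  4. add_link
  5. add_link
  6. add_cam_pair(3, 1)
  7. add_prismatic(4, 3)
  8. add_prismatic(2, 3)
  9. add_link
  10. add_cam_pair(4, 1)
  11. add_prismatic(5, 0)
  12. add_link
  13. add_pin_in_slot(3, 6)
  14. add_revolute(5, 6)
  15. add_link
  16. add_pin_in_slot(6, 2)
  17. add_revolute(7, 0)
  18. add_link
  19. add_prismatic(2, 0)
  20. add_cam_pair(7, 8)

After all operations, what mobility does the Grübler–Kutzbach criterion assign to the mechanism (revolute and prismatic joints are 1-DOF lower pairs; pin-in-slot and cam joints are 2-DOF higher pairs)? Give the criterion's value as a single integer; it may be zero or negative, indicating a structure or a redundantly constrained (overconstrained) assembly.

M = 5

L=1 J1=0 J2=0
add link → L=2 J1=0 J2=0
P@0,1 dof=1 J1 → L=2 J1=1 J2=0
add link → L=3 J1=1 J2=0
add link → L=4 J1=1 J2=0
add link → L=5 J1=1 J2=0
C@3,1 dof=2 J2 → L=5 J1=1 J2=1
P@4,3 dof=1 J1 → L=5 J1=2 J2=1
P@2,3 dof=1 J1 → L=5 J1=3 J2=1
add link → L=6 J1=3 J2=1
C@4,1 dof=2 J2 → L=6 J1=3 J2=2
P@5,0 dof=1 J1 → L=6 J1=4 J2=2
add link → L=7 J1=4 J2=2
PS@3,6 dof=2 J2 → L=7 J1=4 J2=3
R@5,6 dof=1 J1 → L=7 J1=5 J2=3
add link → L=8 J1=5 J2=3
PS@6,2 dof=2 J2 → L=8 J1=5 J2=4
R@7,0 dof=1 J1 → L=8 J1=6 J2=4
add link → L=9 J1=6 J2=4
P@2,0 dof=1 J1 → L=9 J1=7 J2=4
C@7,8 dof=2 J2 → L=9 J1=7 J2=5
M=3(L−1)−2J1−J2=3·8−2·7−5=5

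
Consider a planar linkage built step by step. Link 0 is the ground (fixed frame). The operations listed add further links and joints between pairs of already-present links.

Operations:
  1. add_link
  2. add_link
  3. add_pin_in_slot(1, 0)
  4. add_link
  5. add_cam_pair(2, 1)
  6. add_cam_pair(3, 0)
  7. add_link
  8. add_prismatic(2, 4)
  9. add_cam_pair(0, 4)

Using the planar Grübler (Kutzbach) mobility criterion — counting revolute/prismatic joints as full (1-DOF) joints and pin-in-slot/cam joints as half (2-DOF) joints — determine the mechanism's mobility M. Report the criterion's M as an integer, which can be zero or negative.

link 0 = ground. State L|J1|J2 = 1|0|0
+link1  2|0|0
+link2  3|0|0
PS(1,0) f=2→J2  3|0|1
+link3  4|0|1
C(2,1) f=2→J2  4|0|2
C(3,0) f=2→J2  4|0|3
+link4  5|0|3
P(2,4) f=1→J1  5|1|3
C(0,4) f=2→J2  5|1|4
M = 3(5−1)−2·1−4 = 12−2−4 = 6

M = 6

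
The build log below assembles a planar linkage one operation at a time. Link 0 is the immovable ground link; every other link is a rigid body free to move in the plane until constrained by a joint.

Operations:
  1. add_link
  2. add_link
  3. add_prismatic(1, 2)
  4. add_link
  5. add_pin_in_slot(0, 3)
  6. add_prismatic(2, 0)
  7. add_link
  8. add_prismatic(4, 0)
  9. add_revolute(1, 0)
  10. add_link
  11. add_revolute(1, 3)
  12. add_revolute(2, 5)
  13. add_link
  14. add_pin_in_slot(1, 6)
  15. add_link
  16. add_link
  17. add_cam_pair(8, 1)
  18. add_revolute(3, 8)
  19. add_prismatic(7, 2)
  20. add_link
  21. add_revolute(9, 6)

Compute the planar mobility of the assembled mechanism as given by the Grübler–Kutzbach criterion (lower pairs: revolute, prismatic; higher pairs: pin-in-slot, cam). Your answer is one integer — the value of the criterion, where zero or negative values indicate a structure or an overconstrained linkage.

M = 6

link 0 = ground. State L|J1|J2 = 1|0|0
+link1  2|0|0
+link2  3|0|0
P(1,2) f=1→J1  3|1|0
+link3  4|1|0
PS(0,3) f=2→J2  4|1|1
P(2,0) f=1→J1  4|2|1
+link4  5|2|1
P(4,0) f=1→J1  5|3|1
R(1,0) f=1→J1  5|4|1
+link5  6|4|1
R(1,3) f=1→J1  6|5|1
R(2,5) f=1→J1  6|6|1
+link6  7|6|1
PS(1,6) f=2→J2  7|6|2
+link7  8|6|2
+link8  9|6|2
C(8,1) f=2→J2  9|6|3
R(3,8) f=1→J1  9|7|3
P(7,2) f=1→J1  9|8|3
+link9  10|8|3
R(9,6) f=1→J1  10|9|3
M = 3(10−1)−2·9−3 = 27−18−3 = 6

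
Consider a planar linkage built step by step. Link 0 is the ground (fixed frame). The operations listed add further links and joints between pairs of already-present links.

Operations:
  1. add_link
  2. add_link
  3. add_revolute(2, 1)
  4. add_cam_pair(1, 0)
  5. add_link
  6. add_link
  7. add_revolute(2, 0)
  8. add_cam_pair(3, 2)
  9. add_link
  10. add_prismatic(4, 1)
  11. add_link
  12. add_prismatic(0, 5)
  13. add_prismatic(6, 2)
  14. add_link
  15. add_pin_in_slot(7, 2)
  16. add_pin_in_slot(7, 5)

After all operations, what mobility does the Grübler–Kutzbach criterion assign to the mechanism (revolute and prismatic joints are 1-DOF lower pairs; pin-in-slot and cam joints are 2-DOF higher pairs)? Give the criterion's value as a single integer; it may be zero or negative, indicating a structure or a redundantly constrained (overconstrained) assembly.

M = 7

link 0 = ground. State L|J1|J2 = 1|0|0
+link1  2|0|0
+link2  3|0|0
R(2,1) f=1→J1  3|1|0
C(1,0) f=2→J2  3|1|1
+link3  4|1|1
+link4  5|1|1
R(2,0) f=1→J1  5|2|1
C(3,2) f=2→J2  5|2|2
+link5  6|2|2
P(4,1) f=1→J1  6|3|2
+link6  7|3|2
P(0,5) f=1→J1  7|4|2
P(6,2) f=1→J1  7|5|2
+link7  8|5|2
PS(7,2) f=2→J2  8|5|3
PS(7,5) f=2→J2  8|5|4
M = 3(8−1)−2·5−4 = 21−10−4 = 7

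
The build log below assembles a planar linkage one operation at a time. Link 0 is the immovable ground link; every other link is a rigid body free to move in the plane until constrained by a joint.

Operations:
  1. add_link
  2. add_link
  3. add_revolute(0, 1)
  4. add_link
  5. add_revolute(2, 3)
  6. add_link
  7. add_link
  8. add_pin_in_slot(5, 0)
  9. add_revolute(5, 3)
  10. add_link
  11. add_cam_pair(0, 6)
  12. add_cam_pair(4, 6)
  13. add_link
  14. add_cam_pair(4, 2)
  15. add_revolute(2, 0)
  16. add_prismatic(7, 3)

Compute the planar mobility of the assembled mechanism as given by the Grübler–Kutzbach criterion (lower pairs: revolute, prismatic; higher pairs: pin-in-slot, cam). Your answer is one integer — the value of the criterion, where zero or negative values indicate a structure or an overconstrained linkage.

[1;0;0] (link 0 is ground)
L+ [2;0;0]
L+ [3;0;0]
R(0,1)∈J1 [3;1;0]
L+ [4;1;0]
R(2,3)∈J1 [4;2;0]
L+ [5;2;0]
L+ [6;2;0]
PS(5,0)∈J2 [6;2;1]
R(5,3)∈J1 [6;3;1]
L+ [7;3;1]
C(0,6)∈J2 [7;3;2]
C(4,6)∈J2 [7;3;3]
L+ [8;3;3]
C(4,2)∈J2 [8;3;4]
R(2,0)∈J1 [8;4;4]
P(7,3)∈J1 [8;5;4]
mobility = 21 − 10 − 4 = 7

M = 7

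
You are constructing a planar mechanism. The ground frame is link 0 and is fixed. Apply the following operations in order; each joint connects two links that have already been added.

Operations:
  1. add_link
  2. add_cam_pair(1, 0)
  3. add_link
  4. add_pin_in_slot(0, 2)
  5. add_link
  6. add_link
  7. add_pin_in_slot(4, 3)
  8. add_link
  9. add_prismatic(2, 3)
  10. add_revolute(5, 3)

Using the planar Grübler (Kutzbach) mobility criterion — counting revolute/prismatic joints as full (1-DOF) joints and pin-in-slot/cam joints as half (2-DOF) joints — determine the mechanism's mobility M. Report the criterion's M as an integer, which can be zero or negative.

M = 8

(L,J1,J2)=(1,0,0); link0 fixed
link1: (2,0,0)
C 1-0 [J2]: (2,0,1)
link2: (3,0,1)
PS 0-2 [J2]: (3,0,2)
link3: (4,0,2)
link4: (5,0,2)
PS 4-3 [J2]: (5,0,3)
link5: (6,0,3)
P 2-3 [J1]: (6,1,3)
R 5-3 [J1]: (6,2,3)
Grübler: 3·5 − 2·2 − 3 = 8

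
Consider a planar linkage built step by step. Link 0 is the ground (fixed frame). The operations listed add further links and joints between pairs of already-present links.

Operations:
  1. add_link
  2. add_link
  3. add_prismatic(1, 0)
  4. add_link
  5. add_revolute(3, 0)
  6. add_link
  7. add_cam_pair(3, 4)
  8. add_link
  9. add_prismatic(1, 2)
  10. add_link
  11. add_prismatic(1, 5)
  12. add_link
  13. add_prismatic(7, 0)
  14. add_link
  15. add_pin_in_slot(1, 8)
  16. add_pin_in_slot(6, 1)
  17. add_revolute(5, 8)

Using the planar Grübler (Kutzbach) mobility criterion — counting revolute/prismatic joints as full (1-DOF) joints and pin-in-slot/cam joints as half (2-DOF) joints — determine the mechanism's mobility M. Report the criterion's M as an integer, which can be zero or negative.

link 0 = ground. State L|J1|J2 = 1|0|0
+link1  2|0|0
+link2  3|0|0
P(1,0) f=1→J1  3|1|0
+link3  4|1|0
R(3,0) f=1→J1  4|2|0
+link4  5|2|0
C(3,4) f=2→J2  5|2|1
+link5  6|2|1
P(1,2) f=1→J1  6|3|1
+link6  7|3|1
P(1,5) f=1→J1  7|4|1
+link7  8|4|1
P(7,0) f=1→J1  8|5|1
+link8  9|5|1
PS(1,8) f=2→J2  9|5|2
PS(6,1) f=2→J2  9|5|3
R(5,8) f=1→J1  9|6|3
M = 3(9−1)−2·6−3 = 24−12−3 = 9

M = 9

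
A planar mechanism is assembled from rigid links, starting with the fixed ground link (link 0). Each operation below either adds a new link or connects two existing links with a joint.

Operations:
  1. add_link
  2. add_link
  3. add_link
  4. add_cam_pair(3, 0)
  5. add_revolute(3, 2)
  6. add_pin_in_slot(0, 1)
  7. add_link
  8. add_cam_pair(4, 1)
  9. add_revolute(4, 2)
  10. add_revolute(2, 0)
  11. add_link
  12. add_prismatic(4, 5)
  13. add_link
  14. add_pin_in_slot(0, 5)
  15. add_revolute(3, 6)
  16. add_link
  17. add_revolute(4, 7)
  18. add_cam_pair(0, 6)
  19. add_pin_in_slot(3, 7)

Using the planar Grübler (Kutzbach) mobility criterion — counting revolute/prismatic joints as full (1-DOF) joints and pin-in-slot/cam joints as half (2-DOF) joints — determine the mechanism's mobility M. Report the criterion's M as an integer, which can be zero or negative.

[1;0;0] (link 0 is ground)
L+ [2;0;0]
L+ [3;0;0]
L+ [4;0;0]
C(3,0)∈J2 [4;0;1]
R(3,2)∈J1 [4;1;1]
PS(0,1)∈J2 [4;1;2]
L+ [5;1;2]
C(4,1)∈J2 [5;1;3]
R(4,2)∈J1 [5;2;3]
R(2,0)∈J1 [5;3;3]
L+ [6;3;3]
P(4,5)∈J1 [6;4;3]
L+ [7;4;3]
PS(0,5)∈J2 [7;4;4]
R(3,6)∈J1 [7;5;4]
L+ [8;5;4]
R(4,7)∈J1 [8;6;4]
C(0,6)∈J2 [8;6;5]
PS(3,7)∈J2 [8;6;6]
mobility = 21 − 12 − 6 = 3

M = 3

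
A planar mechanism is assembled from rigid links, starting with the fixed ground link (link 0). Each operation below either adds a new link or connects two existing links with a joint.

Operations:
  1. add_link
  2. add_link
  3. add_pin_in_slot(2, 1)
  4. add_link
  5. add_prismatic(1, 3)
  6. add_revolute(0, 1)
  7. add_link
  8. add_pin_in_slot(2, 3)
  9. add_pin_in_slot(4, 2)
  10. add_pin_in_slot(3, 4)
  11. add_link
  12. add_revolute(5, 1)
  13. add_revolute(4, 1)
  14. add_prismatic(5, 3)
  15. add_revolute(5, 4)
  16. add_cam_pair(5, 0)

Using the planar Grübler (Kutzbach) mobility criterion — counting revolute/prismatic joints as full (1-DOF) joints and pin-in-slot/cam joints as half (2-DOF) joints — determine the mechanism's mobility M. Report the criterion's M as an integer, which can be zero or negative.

M = -2

ground; <1,0,0>
#1 <2,0,0>
#2 <3,0,0>
PS:2↔1 J2 <3,0,1>
#3 <4,0,1>
P:1↔3 J1 <4,1,1>
R:0↔1 J1 <4,2,1>
#4 <5,2,1>
PS:2↔3 J2 <5,2,2>
PS:4↔2 J2 <5,2,3>
PS:3↔4 J2 <5,2,4>
#5 <6,2,4>
R:5↔1 J1 <6,3,4>
R:4↔1 J1 <6,4,4>
P:5↔3 J1 <6,5,4>
R:5↔4 J1 <6,6,4>
C:5↔0 J2 <6,6,5>
3×5 − 2×6 − 1×5 = -2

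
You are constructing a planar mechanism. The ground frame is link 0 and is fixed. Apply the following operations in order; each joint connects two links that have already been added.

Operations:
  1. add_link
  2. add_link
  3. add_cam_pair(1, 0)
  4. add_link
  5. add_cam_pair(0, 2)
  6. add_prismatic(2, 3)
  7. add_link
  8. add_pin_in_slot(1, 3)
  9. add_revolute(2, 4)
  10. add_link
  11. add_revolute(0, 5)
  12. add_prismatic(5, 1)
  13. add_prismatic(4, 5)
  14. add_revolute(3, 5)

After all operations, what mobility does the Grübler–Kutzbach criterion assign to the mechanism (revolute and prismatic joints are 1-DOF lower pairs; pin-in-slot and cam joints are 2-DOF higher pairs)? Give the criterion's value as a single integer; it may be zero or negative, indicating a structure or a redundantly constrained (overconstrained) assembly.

(L,J1,J2)=(1,0,0); link0 fixed
link1: (2,0,0)
link2: (3,0,0)
C 1-0 [J2]: (3,0,1)
link3: (4,0,1)
C 0-2 [J2]: (4,0,2)
P 2-3 [J1]: (4,1,2)
link4: (5,1,2)
PS 1-3 [J2]: (5,1,3)
R 2-4 [J1]: (5,2,3)
link5: (6,2,3)
R 0-5 [J1]: (6,3,3)
P 5-1 [J1]: (6,4,3)
P 4-5 [J1]: (6,5,3)
R 3-5 [J1]: (6,6,3)
Grübler: 3·5 − 2·6 − 3 = 0

M = 0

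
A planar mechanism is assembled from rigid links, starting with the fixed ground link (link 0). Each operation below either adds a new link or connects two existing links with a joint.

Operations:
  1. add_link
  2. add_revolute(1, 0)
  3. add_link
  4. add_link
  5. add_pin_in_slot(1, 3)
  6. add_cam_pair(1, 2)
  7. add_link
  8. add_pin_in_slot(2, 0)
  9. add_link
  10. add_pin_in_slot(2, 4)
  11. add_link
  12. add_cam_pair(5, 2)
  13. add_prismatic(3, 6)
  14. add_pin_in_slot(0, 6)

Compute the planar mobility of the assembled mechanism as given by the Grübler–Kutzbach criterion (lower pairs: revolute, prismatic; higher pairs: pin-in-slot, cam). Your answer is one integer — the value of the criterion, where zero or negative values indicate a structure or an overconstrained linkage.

[1;0;0] (link 0 is ground)
L+ [2;0;0]
R(1,0)∈J1 [2;1;0]
L+ [3;1;0]
L+ [4;1;0]
PS(1,3)∈J2 [4;1;1]
C(1,2)∈J2 [4;1;2]
L+ [5;1;2]
PS(2,0)∈J2 [5;1;3]
L+ [6;1;3]
PS(2,4)∈J2 [6;1;4]
L+ [7;1;4]
C(5,2)∈J2 [7;1;5]
P(3,6)∈J1 [7;2;5]
PS(0,6)∈J2 [7;2;6]
mobility = 18 − 4 − 6 = 8

M = 8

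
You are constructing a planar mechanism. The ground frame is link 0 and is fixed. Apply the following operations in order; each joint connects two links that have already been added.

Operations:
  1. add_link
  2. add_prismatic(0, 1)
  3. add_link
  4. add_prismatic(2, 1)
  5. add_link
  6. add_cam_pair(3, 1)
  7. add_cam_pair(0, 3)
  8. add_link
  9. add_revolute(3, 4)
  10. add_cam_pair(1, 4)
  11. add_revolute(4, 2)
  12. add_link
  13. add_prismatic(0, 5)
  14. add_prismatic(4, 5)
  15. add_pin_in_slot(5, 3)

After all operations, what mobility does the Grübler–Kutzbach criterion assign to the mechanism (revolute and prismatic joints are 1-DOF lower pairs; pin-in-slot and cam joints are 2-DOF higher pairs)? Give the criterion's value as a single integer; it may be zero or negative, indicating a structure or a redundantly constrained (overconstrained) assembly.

M = -1

ground; <1,0,0>
#1 <2,0,0>
P:0↔1 J1 <2,1,0>
#2 <3,1,0>
P:2↔1 J1 <3,2,0>
#3 <4,2,0>
C:3↔1 J2 <4,2,1>
C:0↔3 J2 <4,2,2>
#4 <5,2,2>
R:3↔4 J1 <5,3,2>
C:1↔4 J2 <5,3,3>
R:4↔2 J1 <5,4,3>
#5 <6,4,3>
P:0↔5 J1 <6,5,3>
P:4↔5 J1 <6,6,3>
PS:5↔3 J2 <6,6,4>
3×5 − 2×6 − 1×4 = -1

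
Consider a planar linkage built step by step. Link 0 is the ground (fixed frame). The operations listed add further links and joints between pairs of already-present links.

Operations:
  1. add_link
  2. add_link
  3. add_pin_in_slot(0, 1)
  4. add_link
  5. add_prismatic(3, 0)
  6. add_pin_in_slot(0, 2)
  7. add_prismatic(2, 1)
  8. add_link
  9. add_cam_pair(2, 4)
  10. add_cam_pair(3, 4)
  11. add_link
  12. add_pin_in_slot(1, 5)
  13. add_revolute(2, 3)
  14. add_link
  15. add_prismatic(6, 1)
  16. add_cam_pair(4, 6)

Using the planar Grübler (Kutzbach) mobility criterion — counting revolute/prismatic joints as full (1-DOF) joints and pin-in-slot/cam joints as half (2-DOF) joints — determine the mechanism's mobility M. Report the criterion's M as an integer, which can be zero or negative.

M = 4

[1;0;0] (link 0 is ground)
L+ [2;0;0]
L+ [3;0;0]
PS(0,1)∈J2 [3;0;1]
L+ [4;0;1]
P(3,0)∈J1 [4;1;1]
PS(0,2)∈J2 [4;1;2]
P(2,1)∈J1 [4;2;2]
L+ [5;2;2]
C(2,4)∈J2 [5;2;3]
C(3,4)∈J2 [5;2;4]
L+ [6;2;4]
PS(1,5)∈J2 [6;2;5]
R(2,3)∈J1 [6;3;5]
L+ [7;3;5]
P(6,1)∈J1 [7;4;5]
C(4,6)∈J2 [7;4;6]
mobility = 18 − 8 − 6 = 4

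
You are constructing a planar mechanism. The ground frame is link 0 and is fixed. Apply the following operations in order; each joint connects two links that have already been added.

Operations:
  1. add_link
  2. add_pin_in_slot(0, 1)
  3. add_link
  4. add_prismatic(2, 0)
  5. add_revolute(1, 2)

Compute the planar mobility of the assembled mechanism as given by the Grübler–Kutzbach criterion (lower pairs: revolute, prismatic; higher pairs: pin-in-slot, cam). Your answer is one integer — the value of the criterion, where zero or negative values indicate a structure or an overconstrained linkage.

[1;0;0] (link 0 is ground)
L+ [2;0;0]
PS(0,1)∈J2 [2;0;1]
L+ [3;0;1]
P(2,0)∈J1 [3;1;1]
R(1,2)∈J1 [3;2;1]
mobility = 6 − 4 − 1 = 1

M = 1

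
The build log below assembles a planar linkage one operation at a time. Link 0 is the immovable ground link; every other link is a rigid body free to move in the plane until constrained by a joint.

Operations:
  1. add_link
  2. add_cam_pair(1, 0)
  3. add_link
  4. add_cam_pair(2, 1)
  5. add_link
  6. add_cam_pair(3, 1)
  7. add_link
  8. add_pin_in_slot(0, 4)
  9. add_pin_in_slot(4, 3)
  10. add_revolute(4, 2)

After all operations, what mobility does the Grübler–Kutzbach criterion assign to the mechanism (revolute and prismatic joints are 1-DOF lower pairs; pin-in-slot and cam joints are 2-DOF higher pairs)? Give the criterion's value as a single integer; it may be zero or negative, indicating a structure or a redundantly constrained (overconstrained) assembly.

M = 5

(L,J1,J2)=(1,0,0); link0 fixed
link1: (2,0,0)
C 1-0 [J2]: (2,0,1)
link2: (3,0,1)
C 2-1 [J2]: (3,0,2)
link3: (4,0,2)
C 3-1 [J2]: (4,0,3)
link4: (5,0,3)
PS 0-4 [J2]: (5,0,4)
PS 4-3 [J2]: (5,0,5)
R 4-2 [J1]: (5,1,5)
Grübler: 3·4 − 2·1 − 5 = 5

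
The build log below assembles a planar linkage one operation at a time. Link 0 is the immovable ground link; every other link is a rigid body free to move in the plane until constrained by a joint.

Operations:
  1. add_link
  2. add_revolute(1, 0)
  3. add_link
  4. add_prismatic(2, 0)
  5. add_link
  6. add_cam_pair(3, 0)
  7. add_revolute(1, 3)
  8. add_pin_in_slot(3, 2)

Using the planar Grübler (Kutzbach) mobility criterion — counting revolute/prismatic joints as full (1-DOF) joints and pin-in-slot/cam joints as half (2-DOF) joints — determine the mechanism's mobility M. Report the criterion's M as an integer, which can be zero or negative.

M = 1

[1;0;0] (link 0 is ground)
L+ [2;0;0]
R(1,0)∈J1 [2;1;0]
L+ [3;1;0]
P(2,0)∈J1 [3;2;0]
L+ [4;2;0]
C(3,0)∈J2 [4;2;1]
R(1,3)∈J1 [4;3;1]
PS(3,2)∈J2 [4;3;2]
mobility = 9 − 6 − 2 = 1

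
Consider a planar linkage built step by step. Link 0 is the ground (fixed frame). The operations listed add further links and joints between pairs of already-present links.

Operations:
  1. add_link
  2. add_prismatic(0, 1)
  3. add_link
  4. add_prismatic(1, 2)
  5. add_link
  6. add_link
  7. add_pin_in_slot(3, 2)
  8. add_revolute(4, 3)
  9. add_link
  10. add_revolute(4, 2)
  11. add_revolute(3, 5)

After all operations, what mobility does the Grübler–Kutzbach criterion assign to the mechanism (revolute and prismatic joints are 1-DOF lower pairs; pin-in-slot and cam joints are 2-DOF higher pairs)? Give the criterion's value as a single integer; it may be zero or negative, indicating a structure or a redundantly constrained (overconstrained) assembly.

M = 4

[1;0;0] (link 0 is ground)
L+ [2;0;0]
P(0,1)∈J1 [2;1;0]
L+ [3;1;0]
P(1,2)∈J1 [3;2;0]
L+ [4;2;0]
L+ [5;2;0]
PS(3,2)∈J2 [5;2;1]
R(4,3)∈J1 [5;3;1]
L+ [6;3;1]
R(4,2)∈J1 [6;4;1]
R(3,5)∈J1 [6;5;1]
mobility = 15 − 10 − 1 = 4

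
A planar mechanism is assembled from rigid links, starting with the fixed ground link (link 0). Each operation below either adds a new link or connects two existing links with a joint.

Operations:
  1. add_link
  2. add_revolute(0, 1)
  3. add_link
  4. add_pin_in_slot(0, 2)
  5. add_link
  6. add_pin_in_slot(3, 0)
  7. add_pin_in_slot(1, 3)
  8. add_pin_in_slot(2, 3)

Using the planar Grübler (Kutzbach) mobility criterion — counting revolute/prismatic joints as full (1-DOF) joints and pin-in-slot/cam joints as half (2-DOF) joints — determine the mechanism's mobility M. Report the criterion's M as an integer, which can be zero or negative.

M = 3

L=1 J1=0 J2=0
add link → L=2 J1=0 J2=0
R@0,1 dof=1 J1 → L=2 J1=1 J2=0
add link → L=3 J1=1 J2=0
PS@0,2 dof=2 J2 → L=3 J1=1 J2=1
add link → L=4 J1=1 J2=1
PS@3,0 dof=2 J2 → L=4 J1=1 J2=2
PS@1,3 dof=2 J2 → L=4 J1=1 J2=3
PS@2,3 dof=2 J2 → L=4 J1=1 J2=4
M=3(L−1)−2J1−J2=3·3−2·1−4=3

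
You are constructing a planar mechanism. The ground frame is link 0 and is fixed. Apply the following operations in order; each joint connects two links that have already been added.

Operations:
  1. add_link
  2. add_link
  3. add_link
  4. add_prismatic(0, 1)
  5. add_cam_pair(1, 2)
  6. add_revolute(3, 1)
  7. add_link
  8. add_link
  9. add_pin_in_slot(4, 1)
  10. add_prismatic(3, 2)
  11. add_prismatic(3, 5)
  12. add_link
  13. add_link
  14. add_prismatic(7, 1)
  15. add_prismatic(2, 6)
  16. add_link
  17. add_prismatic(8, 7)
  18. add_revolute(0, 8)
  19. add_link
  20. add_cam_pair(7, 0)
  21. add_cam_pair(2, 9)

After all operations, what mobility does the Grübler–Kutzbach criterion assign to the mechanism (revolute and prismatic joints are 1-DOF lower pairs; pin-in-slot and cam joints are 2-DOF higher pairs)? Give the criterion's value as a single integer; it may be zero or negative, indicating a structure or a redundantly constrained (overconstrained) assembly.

M = 7

ground; <1,0,0>
#1 <2,0,0>
#2 <3,0,0>
#3 <4,0,0>
P:0↔1 J1 <4,1,0>
C:1↔2 J2 <4,1,1>
R:3↔1 J1 <4,2,1>
#4 <5,2,1>
#5 <6,2,1>
PS:4↔1 J2 <6,2,2>
P:3↔2 J1 <6,3,2>
P:3↔5 J1 <6,4,2>
#6 <7,4,2>
#7 <8,4,2>
P:7↔1 J1 <8,5,2>
P:2↔6 J1 <8,6,2>
#8 <9,6,2>
P:8↔7 J1 <9,7,2>
R:0↔8 J1 <9,8,2>
#9 <10,8,2>
C:7↔0 J2 <10,8,3>
C:2↔9 J2 <10,8,4>
3×9 − 2×8 − 1×4 = 7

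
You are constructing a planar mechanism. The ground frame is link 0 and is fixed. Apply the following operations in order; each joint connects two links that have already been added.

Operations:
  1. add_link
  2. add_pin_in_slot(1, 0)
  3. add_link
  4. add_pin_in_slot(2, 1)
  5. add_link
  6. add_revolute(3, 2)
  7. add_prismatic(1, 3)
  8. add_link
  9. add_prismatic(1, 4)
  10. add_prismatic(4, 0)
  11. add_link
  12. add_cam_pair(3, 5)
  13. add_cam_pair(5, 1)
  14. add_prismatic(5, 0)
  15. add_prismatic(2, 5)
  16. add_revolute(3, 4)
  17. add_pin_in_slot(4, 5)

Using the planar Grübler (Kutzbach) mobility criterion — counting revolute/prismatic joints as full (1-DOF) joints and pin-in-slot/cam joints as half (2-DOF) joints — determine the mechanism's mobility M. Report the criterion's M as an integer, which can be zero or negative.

(L,J1,J2)=(1,0,0); link0 fixed
link1: (2,0,0)
PS 1-0 [J2]: (2,0,1)
link2: (3,0,1)
PS 2-1 [J2]: (3,0,2)
link3: (4,0,2)
R 3-2 [J1]: (4,1,2)
P 1-3 [J1]: (4,2,2)
link4: (5,2,2)
P 1-4 [J1]: (5,3,2)
P 4-0 [J1]: (5,4,2)
link5: (6,4,2)
C 3-5 [J2]: (6,4,3)
C 5-1 [J2]: (6,4,4)
P 5-0 [J1]: (6,5,4)
P 2-5 [J1]: (6,6,4)
R 3-4 [J1]: (6,7,4)
PS 4-5 [J2]: (6,7,5)
Grübler: 3·5 − 2·7 − 5 = -4

M = -4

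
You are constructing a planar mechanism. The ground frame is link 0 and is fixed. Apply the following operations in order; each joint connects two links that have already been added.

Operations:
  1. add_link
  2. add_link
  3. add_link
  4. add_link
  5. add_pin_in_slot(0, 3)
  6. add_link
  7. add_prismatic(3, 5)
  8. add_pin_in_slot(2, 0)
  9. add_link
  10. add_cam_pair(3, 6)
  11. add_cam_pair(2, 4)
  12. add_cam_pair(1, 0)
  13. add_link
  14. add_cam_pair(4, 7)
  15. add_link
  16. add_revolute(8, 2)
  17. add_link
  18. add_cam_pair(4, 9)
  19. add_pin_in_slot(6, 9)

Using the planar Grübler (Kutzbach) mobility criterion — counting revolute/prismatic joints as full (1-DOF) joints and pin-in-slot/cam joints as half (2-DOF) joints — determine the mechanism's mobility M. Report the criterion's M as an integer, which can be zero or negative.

(L,J1,J2)=(1,0,0); link0 fixed
link1: (2,0,0)
link2: (3,0,0)
link3: (4,0,0)
link4: (5,0,0)
PS 0-3 [J2]: (5,0,1)
link5: (6,0,1)
P 3-5 [J1]: (6,1,1)
PS 2-0 [J2]: (6,1,2)
link6: (7,1,2)
C 3-6 [J2]: (7,1,3)
C 2-4 [J2]: (7,1,4)
C 1-0 [J2]: (7,1,5)
link7: (8,1,5)
C 4-7 [J2]: (8,1,6)
link8: (9,1,6)
R 8-2 [J1]: (9,2,6)
link9: (10,2,6)
C 4-9 [J2]: (10,2,7)
PS 6-9 [J2]: (10,2,8)
Grübler: 3·9 − 2·2 − 8 = 15

M = 15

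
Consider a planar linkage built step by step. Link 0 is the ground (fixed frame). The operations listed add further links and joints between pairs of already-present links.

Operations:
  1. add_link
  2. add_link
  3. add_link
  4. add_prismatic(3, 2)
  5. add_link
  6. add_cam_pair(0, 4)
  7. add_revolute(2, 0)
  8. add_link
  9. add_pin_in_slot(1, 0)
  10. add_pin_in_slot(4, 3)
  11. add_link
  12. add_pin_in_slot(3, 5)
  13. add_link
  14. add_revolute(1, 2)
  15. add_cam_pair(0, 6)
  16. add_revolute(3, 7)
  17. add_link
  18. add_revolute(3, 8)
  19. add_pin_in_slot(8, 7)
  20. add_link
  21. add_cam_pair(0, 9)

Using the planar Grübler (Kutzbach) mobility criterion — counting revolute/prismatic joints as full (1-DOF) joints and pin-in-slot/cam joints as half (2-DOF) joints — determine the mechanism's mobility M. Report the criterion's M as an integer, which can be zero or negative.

M = 10

ground; <1,0,0>
#1 <2,0,0>
#2 <3,0,0>
#3 <4,0,0>
P:3↔2 J1 <4,1,0>
#4 <5,1,0>
C:0↔4 J2 <5,1,1>
R:2↔0 J1 <5,2,1>
#5 <6,2,1>
PS:1↔0 J2 <6,2,2>
PS:4↔3 J2 <6,2,3>
#6 <7,2,3>
PS:3↔5 J2 <7,2,4>
#7 <8,2,4>
R:1↔2 J1 <8,3,4>
C:0↔6 J2 <8,3,5>
R:3↔7 J1 <8,4,5>
#8 <9,4,5>
R:3↔8 J1 <9,5,5>
PS:8↔7 J2 <9,5,6>
#9 <10,5,6>
C:0↔9 J2 <10,5,7>
3×9 − 2×5 − 1×7 = 10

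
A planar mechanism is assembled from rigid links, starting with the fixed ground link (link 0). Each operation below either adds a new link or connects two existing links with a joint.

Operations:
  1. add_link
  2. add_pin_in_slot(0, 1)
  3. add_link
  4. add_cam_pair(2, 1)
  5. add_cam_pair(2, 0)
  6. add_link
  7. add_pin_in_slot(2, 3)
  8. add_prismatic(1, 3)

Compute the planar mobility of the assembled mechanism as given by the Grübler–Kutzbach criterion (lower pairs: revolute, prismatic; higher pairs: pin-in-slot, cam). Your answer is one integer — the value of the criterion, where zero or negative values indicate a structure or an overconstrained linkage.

L=1 J1=0 J2=0
add link → L=2 J1=0 J2=0
PS@0,1 dof=2 J2 → L=2 J1=0 J2=1
add link → L=3 J1=0 J2=1
C@2,1 dof=2 J2 → L=3 J1=0 J2=2
C@2,0 dof=2 J2 → L=3 J1=0 J2=3
add link → L=4 J1=0 J2=3
PS@2,3 dof=2 J2 → L=4 J1=0 J2=4
P@1,3 dof=1 J1 → L=4 J1=1 J2=4
M=3(L−1)−2J1−J2=3·3−2·1−4=3

M = 3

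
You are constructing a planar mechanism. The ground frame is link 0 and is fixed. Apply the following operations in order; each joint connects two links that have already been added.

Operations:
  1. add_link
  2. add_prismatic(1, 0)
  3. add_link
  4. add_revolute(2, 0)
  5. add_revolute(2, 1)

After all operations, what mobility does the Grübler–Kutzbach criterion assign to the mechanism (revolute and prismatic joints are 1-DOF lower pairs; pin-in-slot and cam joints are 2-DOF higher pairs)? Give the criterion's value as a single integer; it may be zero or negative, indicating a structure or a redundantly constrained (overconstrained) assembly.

M = 0

[1;0;0] (link 0 is ground)
L+ [2;0;0]
P(1,0)∈J1 [2;1;0]
L+ [3;1;0]
R(2,0)∈J1 [3;2;0]
R(2,1)∈J1 [3;3;0]
mobility = 6 − 6 − 0 = 0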